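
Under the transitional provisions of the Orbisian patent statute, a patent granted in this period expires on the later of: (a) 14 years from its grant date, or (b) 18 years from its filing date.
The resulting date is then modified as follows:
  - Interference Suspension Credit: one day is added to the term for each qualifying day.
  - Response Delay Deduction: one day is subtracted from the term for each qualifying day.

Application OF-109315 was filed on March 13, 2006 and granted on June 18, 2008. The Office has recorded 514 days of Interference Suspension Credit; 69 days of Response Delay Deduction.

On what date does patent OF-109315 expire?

(a) grant + 14 years → 18 June 2022.
(b) filing + 18 years → 13 March 2024.
Later of the two: 13 March 2024.
Interference Suspension Credit: +514 days → 9 August 2025.
Response Delay Deduction: −69 days → 1 June 2025.

2025-06-01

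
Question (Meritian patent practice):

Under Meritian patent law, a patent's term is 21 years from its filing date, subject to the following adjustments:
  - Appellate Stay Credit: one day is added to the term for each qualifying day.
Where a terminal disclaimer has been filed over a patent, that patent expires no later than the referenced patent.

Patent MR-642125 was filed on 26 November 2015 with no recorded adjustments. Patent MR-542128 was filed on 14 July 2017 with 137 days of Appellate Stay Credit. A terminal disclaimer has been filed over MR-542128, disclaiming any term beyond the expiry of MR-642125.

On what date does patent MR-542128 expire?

Natural term of MR-542128:
  Base: filing + 21 years → 14 July 2038.
  Appellate Stay Credit: +137 days → 28 November 2038.
Expiry of referenced patent MR-642125:
  Base: filing + 21 years → 26 November 2036.
Terminal disclaimer: MR-542128 expires on the earlier of 28 November 2038 and 26 November 2036.

2036-11-26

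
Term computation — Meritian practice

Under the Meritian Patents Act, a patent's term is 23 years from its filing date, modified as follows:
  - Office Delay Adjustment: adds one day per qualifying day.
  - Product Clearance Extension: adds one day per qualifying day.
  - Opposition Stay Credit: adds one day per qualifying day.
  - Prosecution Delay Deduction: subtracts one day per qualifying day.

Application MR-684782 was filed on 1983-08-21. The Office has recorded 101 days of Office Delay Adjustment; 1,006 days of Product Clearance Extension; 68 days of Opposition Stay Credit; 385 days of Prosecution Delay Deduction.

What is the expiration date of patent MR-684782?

Base term: filing date + 23 years → 21 August 2006.
Office Delay Adjustment: +101 days → 30 November 2006.
Product Clearance Extension: +1006 days → 1 September 2009.
Opposition Stay Credit: +68 days → 8 November 2009.
Prosecution Delay Deduction: −385 days → 19 October 2008.

2008-10-19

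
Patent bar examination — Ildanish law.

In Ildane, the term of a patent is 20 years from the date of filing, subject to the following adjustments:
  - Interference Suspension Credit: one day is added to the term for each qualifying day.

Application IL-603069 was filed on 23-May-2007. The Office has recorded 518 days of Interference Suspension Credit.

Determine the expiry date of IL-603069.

October 22, 2028

Base term: filing date + 20 years → 23 May 2027.
Interference Suspension Credit: +518 days → 22 October 2028.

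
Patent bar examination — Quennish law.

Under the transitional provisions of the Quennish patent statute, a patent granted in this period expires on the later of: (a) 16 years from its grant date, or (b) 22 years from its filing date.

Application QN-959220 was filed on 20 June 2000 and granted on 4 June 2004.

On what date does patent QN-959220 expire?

2022-06-20

(a) grant + 16 years → 4 June 2020.
(b) filing + 22 years → 20 June 2022.
Later of the two: 20 June 2022.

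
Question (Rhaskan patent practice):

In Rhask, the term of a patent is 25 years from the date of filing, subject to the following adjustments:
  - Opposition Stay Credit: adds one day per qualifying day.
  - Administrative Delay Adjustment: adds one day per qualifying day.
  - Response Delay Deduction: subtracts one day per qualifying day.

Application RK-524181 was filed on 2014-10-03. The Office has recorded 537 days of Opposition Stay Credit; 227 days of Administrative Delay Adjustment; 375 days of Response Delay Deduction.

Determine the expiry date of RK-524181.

Base term: filing date + 25 years → 3 October 2039.
Opposition Stay Credit: +537 days → 23 March 2041.
Administrative Delay Adjustment: +227 days → 5 November 2041.
Response Delay Deduction: −375 days → 26 October 2040.

2040-10-26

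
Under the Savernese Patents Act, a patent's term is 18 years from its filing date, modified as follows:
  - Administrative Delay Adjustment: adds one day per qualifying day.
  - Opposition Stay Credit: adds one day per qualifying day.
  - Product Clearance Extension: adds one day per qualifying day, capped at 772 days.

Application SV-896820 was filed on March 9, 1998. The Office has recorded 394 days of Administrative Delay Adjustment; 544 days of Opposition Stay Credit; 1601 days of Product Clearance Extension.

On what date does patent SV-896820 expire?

Base term: filing date + 18 years → 9 March 2016.
Administrative Delay Adjustment: +394 days → 7 April 2017.
Opposition Stay Credit: +544 days → 3 October 2018.
Product Clearance Extension: 1601 days claimed exceeds the 772-day cap, so +772 days → 13 November 2020.

November 13, 2020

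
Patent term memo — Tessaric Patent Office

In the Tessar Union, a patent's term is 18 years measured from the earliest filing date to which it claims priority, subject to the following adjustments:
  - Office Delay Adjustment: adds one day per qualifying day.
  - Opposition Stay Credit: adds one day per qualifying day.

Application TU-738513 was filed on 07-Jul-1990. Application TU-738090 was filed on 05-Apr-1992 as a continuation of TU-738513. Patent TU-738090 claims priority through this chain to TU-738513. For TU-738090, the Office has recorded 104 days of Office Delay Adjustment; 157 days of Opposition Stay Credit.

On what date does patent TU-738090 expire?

March 25, 2009

Earliest priority filing: 7 July 1990.
Base term: 7 July 1990 + 18 years → 7 July 2008.
Office Delay Adjustment: +104 days → 19 October 2008.
Opposition Stay Credit: +157 days → 25 March 2009.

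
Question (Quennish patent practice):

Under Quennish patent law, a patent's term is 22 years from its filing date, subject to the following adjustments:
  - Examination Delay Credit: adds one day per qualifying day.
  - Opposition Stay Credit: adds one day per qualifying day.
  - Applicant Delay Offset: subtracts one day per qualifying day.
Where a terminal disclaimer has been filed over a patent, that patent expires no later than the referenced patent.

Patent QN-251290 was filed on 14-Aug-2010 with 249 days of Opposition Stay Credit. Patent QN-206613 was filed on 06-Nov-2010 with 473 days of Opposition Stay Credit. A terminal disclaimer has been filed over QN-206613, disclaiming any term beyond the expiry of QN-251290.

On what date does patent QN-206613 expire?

April 20, 2033

Natural term of QN-206613:
  Base: filing + 22 years → 6 November 2032.
  Opposition Stay Credit: +473 days → 22 February 2034.
Expiry of referenced patent QN-251290:
  Base: filing + 22 years → 14 August 2032.
  Opposition Stay Credit: +249 days → 20 April 2033.
Terminal disclaimer: QN-206613 expires on the earlier of 22 February 2034 and 20 April 2033.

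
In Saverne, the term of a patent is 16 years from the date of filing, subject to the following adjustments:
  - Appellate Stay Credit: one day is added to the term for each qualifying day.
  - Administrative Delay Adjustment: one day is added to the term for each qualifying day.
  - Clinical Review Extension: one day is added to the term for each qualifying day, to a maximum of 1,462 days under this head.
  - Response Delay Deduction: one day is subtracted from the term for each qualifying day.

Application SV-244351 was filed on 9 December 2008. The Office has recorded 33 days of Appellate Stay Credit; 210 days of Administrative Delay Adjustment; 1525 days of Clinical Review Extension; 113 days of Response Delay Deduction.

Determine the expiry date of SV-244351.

Base term: filing date + 16 years → 9 December 2024.
Appellate Stay Credit: +33 days → 11 January 2025.
Administrative Delay Adjustment: +210 days → 9 August 2025.
Clinical Review Extension: 1525 days claimed exceeds the 1462-day cap, so +1462 days → 10 August 2029.
Response Delay Deduction: −113 days → 19 April 2029.

2029-04-19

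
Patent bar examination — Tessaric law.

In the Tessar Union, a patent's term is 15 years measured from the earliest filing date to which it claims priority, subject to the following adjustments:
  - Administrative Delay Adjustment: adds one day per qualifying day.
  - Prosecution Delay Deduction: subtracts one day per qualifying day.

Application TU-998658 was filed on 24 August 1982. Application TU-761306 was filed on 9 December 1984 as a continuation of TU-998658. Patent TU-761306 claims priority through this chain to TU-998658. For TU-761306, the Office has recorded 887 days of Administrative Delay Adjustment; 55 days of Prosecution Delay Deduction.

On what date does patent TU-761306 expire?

Earliest priority filing: 24 August 1982.
Base term: 24 August 1982 + 15 years → 24 August 1997.
Administrative Delay Adjustment: +887 days → 28 January 2000.
Prosecution Delay Deduction: −55 days → 4 December 1999.

December 4, 1999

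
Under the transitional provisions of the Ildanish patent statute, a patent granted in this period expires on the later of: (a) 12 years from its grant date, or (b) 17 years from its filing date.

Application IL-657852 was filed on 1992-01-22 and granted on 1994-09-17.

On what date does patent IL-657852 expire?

(a) grant + 12 years → 17 September 2006.
(b) filing + 17 years → 22 January 2009.
Later of the two: 22 January 2009.

2009-01-22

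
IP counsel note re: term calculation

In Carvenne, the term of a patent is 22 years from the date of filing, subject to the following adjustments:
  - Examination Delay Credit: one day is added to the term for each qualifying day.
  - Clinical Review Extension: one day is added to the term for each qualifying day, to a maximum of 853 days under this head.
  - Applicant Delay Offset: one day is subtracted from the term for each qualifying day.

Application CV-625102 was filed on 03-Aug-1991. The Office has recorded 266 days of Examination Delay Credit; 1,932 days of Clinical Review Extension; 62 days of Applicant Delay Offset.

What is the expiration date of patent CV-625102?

Base term: filing date + 22 years → 3 August 2013.
Examination Delay Credit: +266 days → 26 April 2014.
Clinical Review Extension: 1932 days claimed exceeds the 853-day cap, so +853 days → 26 August 2016.
Applicant Delay Offset: −62 days → 25 June 2016.

June 25, 2016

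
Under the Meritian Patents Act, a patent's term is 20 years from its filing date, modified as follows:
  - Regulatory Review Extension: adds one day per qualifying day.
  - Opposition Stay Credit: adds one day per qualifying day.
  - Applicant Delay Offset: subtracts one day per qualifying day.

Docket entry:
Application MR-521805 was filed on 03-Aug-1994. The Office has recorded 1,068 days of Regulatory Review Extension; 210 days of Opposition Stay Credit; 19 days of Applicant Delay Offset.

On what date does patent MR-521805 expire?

Base term: filing date + 20 years → 3 August 2014.
Regulatory Review Extension: +1068 days → 6 July 2017.
Opposition Stay Credit: +210 days → 1 February 2018.
Applicant Delay Offset: −19 days → 13 January 2018.

2018-01-13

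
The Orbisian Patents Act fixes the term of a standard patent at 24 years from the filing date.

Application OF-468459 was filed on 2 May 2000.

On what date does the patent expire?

Filing date + 24 years → 2 May 2024.

May 2, 2024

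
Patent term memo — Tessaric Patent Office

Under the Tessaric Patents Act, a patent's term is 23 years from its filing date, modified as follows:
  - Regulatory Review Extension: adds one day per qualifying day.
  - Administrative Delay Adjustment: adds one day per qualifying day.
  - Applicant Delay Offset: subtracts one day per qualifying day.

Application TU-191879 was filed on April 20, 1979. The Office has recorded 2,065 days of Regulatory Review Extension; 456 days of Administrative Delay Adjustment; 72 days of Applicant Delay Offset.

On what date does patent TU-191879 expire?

Base term: filing date + 23 years → 20 April 2002.
Regulatory Review Extension: +2065 days → 15 December 2007.
Administrative Delay Adjustment: +456 days → 15 March 2009.
Applicant Delay Offset: −72 days → 2 January 2009.

2009-01-02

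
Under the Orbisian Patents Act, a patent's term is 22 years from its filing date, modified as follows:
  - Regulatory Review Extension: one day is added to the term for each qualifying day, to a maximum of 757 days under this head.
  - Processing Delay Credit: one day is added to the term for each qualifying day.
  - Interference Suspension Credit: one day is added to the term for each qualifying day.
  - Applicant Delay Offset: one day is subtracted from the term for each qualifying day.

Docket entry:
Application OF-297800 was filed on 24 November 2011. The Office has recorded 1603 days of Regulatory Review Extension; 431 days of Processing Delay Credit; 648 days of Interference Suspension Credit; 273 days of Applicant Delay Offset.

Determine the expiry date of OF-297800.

Base term: filing date + 22 years → 24 November 2033.
Regulatory Review Extension: 1603 days claimed exceeds the 757-day cap, so +757 days → 21 December 2035.
Processing Delay Credit: +431 days → 24 February 2037.
Interference Suspension Credit: +648 days → 4 December 2038.
Applicant Delay Offset: −273 days → 6 March 2038.

March 6, 2038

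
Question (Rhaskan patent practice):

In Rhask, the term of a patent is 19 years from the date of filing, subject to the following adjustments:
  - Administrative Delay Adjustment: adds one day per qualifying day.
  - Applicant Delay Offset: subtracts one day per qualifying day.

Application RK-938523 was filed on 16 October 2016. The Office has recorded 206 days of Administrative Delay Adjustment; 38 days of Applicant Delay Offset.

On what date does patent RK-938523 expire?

2036-04-01

Base term: filing date + 19 years → 16 October 2035.
Administrative Delay Adjustment: +206 days → 9 May 2036.
Applicant Delay Offset: −38 days → 1 April 2036.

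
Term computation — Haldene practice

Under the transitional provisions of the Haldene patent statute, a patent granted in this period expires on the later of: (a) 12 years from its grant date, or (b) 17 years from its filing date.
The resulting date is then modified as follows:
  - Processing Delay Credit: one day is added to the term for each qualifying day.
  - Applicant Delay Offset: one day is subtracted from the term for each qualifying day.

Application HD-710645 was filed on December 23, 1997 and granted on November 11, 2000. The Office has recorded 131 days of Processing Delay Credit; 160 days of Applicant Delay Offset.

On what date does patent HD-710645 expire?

November 24, 2014

(a) grant + 12 years → 11 November 2012.
(b) filing + 17 years → 23 December 2014.
Later of the two: 23 December 2014.
Processing Delay Credit: +131 days → 3 May 2015.
Applicant Delay Offset: −160 days → 24 November 2014.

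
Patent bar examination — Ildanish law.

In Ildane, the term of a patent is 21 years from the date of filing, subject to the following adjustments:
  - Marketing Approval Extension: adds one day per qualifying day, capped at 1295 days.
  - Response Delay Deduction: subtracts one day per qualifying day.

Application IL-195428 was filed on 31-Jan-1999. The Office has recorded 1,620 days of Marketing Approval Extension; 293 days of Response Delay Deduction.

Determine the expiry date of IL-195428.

2022-10-29

Base term: filing date + 21 years → 31 January 2020.
Marketing Approval Extension: 1620 days claimed exceeds the 1295-day cap, so +1295 days → 18 August 2023.
Response Delay Deduction: −293 days → 29 October 2022.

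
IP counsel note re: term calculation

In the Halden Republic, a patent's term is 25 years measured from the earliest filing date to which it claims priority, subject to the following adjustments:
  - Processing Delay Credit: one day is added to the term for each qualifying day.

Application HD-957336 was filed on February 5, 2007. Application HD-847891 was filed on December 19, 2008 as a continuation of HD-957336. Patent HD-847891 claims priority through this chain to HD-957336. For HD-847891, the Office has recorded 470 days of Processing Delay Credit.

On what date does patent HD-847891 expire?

Earliest priority filing: 5 February 2007.
Base term: 5 February 2007 + 25 years → 5 February 2032.
Processing Delay Credit: +470 days → 20 May 2033.

May 20, 2033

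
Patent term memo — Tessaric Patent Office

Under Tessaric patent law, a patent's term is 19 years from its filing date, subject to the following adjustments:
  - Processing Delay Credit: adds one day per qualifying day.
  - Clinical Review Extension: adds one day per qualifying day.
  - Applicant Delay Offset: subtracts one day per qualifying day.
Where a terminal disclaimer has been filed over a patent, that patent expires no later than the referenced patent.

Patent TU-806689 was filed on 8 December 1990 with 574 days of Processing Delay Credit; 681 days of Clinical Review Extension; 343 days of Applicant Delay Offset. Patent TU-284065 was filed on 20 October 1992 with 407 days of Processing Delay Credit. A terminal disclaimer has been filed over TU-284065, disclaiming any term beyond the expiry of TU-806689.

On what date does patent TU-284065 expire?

Natural term of TU-284065:
  Base: filing + 19 years → 20 October 2011.
  Processing Delay Credit: +407 days → 30 November 2012.
Expiry of referenced patent TU-806689:
  Base: filing + 19 years → 8 December 2009.
  Processing Delay Credit: +574 days → 5 July 2011.
  Clinical Review Extension: +681 days → 16 May 2013.
  Applicant Delay Offset: −343 days → 7 June 2012.
Terminal disclaimer: TU-284065 expires on the earlier of 30 November 2012 and 7 June 2012.

2012-06-07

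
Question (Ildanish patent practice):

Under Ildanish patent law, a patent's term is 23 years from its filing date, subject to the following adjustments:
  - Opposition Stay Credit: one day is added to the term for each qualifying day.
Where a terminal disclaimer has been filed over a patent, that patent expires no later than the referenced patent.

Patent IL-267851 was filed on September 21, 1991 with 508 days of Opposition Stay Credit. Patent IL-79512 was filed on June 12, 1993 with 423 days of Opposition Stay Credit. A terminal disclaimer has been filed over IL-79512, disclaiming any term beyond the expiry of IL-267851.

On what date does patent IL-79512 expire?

Natural term of IL-79512:
  Base: filing + 23 years → 12 June 2016.
  Opposition Stay Credit: +423 days → 9 August 2017.
Expiry of referenced patent IL-267851:
  Base: filing + 23 years → 21 September 2014.
  Opposition Stay Credit: +508 days → 11 February 2016.
Terminal disclaimer: IL-79512 expires on the earlier of 9 August 2017 and 11 February 2016.

2016-02-11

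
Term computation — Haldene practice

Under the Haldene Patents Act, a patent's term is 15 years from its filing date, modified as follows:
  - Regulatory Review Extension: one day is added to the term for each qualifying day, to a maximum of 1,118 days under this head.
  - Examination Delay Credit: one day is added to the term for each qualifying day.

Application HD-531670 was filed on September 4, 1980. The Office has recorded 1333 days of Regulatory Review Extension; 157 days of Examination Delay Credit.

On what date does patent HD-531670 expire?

March 2, 1999

Base term: filing date + 15 years → 4 September 1995.
Regulatory Review Extension: 1333 days claimed exceeds the 1118-day cap, so +1118 days → 26 September 1998.
Examination Delay Credit: +157 days → 2 March 1999.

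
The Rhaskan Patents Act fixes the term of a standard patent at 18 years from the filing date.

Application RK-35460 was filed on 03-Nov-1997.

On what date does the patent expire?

November 3, 2015

Filing date + 18 years → 3 November 2015.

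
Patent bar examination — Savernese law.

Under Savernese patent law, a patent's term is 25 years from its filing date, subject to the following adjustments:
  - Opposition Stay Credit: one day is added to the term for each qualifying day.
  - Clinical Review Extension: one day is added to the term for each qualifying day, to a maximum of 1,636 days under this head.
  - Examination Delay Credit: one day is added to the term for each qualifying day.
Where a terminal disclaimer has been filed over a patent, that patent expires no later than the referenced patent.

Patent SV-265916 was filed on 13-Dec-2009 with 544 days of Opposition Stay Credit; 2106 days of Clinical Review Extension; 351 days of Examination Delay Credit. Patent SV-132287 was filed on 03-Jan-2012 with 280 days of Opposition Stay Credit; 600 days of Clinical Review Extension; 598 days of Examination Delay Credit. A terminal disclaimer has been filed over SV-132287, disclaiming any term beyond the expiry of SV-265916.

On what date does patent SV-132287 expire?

Natural term of SV-132287:
  Base: filing + 25 years → 3 January 2037.
  Opposition Stay Credit: +280 days → 10 October 2037.
  Clinical Review Extension: 600 days (within the 1636-day cap) → +600 days → 2 June 2039.
  Examination Delay Credit: +598 days → 20 January 2041.
Expiry of referenced patent SV-265916:
  Base: filing + 25 years → 13 December 2034.
  Opposition Stay Credit: +544 days → 9 June 2036.
  Clinical Review Extension: 2106 days claimed exceeds the 1636-day cap, so +1636 days → 1 December 2040.
  Examination Delay Credit: +351 days → 17 November 2041.
Terminal disclaimer: SV-132287 expires on the earlier of 20 January 2041 and 17 November 2041.

January 20, 2041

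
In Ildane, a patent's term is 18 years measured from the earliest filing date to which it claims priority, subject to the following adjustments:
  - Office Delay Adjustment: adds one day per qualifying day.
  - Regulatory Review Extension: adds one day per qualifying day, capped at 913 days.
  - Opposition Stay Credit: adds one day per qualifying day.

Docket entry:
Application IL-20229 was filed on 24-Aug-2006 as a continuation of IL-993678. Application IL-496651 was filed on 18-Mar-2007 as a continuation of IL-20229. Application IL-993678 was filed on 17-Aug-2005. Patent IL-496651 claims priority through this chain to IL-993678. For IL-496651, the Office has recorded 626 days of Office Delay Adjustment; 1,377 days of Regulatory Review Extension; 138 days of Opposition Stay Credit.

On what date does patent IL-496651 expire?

March 20, 2028

Earliest priority filing: 17 August 2005.
Base term: 17 August 2005 + 18 years → 17 August 2023.
Office Delay Adjustment: +626 days → 4 May 2025.
Regulatory Review Extension: 1377 days claimed exceeds the 913-day cap, so +913 days → 3 November 2027.
Opposition Stay Credit: +138 days → 20 March 2028.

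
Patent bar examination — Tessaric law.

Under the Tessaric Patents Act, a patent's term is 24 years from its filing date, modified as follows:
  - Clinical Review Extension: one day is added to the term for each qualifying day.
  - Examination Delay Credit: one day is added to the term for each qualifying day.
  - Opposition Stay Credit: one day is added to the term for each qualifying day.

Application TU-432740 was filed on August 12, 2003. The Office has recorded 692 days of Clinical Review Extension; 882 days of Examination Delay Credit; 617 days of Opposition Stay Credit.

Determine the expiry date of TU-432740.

Base term: filing date + 24 years → 12 August 2027.
Clinical Review Extension: +692 days → 4 July 2029.
Examination Delay Credit: +882 days → 3 December 2031.
Opposition Stay Credit: +617 days → 11 August 2033.

2033-08-11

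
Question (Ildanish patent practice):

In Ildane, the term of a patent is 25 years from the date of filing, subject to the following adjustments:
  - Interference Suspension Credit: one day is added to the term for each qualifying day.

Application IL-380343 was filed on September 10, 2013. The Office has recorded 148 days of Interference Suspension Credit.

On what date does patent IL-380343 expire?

Base term: filing date + 25 years → 10 September 2038.
Interference Suspension Credit: +148 days → 5 February 2039.

2039-02-05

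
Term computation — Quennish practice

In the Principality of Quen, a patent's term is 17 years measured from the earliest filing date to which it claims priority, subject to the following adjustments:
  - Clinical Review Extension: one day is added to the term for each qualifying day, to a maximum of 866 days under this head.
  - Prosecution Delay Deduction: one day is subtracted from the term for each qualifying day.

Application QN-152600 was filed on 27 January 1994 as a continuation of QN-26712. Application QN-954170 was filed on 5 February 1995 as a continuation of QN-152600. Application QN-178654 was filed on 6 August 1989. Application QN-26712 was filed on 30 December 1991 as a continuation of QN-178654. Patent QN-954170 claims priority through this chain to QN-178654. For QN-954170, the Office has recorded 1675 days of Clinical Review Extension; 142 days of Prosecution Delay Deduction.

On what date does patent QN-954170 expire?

Earliest priority filing: 6 August 1989.
Base term: 6 August 1989 + 17 years → 6 August 2006.
Clinical Review Extension: 1675 days claimed exceeds the 866-day cap, so +866 days → 19 December 2008.
Prosecution Delay Deduction: −142 days → 30 July 2008.

2008-07-30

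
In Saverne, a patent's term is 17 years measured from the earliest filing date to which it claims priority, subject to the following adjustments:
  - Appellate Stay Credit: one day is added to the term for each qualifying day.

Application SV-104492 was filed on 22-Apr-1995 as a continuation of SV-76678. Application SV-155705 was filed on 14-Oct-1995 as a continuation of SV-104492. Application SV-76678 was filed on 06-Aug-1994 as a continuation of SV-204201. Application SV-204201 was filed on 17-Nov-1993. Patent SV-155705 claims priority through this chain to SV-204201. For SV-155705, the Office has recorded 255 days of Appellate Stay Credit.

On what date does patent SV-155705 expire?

July 30, 2011

Earliest priority filing: 17 November 1993.
Base term: 17 November 1993 + 17 years → 17 November 2010.
Appellate Stay Credit: +255 days → 30 July 2011.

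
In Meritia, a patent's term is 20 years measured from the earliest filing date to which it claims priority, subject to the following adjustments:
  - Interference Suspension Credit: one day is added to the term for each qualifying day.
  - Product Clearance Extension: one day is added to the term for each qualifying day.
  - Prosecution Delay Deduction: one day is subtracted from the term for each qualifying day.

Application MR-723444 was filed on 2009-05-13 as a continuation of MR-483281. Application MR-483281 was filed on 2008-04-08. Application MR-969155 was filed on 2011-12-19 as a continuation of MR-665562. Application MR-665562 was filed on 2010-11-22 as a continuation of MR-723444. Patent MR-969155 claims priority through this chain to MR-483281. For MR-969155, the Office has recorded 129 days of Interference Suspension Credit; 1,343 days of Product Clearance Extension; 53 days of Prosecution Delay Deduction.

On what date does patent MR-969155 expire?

Earliest priority filing: 8 April 2008.
Base term: 8 April 2008 + 20 years → 8 April 2028.
Interference Suspension Credit: +129 days → 15 August 2028.
Product Clearance Extension: +1343 days → 19 April 2032.
Prosecution Delay Deduction: −53 days → 26 February 2032.

February 26, 2032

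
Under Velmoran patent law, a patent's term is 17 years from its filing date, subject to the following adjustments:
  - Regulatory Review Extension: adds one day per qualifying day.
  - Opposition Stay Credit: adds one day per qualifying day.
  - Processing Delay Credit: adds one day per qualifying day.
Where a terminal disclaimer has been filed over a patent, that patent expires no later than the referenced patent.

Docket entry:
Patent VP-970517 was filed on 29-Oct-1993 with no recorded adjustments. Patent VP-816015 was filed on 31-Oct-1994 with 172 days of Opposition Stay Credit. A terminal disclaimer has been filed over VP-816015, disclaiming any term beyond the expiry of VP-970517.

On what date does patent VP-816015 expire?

Natural term of VP-816015:
  Base: filing + 17 years → 31 October 2011.
  Opposition Stay Credit: +172 days → 20 April 2012.
Expiry of referenced patent VP-970517:
  Base: filing + 17 years → 29 October 2010.
Terminal disclaimer: VP-816015 expires on the earlier of 20 April 2012 and 29 October 2010.

2010-10-29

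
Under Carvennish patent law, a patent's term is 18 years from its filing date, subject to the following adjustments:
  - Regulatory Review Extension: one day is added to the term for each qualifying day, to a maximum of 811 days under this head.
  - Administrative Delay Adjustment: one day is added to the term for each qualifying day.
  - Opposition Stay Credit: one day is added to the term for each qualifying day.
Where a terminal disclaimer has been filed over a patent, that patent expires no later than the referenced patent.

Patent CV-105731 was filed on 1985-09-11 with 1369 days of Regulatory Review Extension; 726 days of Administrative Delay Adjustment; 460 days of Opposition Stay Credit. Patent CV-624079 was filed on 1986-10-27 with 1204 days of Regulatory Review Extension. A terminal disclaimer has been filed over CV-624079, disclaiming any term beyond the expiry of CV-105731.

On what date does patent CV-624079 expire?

Natural term of CV-624079:
  Base: filing + 18 years → 27 October 2004.
  Regulatory Review Extension: 1204 days claimed exceeds the 811-day cap, so +811 days → 16 January 2007.
Expiry of referenced patent CV-105731:
  Base: filing + 18 years → 11 September 2003.
  Regulatory Review Extension: 1369 days claimed exceeds the 811-day cap, so +811 days → 30 November 2005.
  Administrative Delay Adjustment: +726 days → 26 November 2007.
  Opposition Stay Credit: +460 days → 28 February 2009.
Terminal disclaimer: CV-624079 expires on the earlier of 16 January 2007 and 28 February 2009.

January 16, 2007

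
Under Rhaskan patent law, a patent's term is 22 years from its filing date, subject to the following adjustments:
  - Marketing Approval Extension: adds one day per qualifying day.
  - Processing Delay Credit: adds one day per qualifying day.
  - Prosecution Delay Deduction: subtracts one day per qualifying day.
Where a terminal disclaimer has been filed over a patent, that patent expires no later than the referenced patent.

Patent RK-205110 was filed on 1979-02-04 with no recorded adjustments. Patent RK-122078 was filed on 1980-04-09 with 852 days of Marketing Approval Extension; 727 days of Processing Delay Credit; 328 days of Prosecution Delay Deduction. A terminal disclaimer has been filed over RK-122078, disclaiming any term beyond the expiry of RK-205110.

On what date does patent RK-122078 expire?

2001-02-04

Natural term of RK-122078:
  Base: filing + 22 years → 9 April 2002.
  Marketing Approval Extension: +852 days → 8 August 2004.
  Processing Delay Credit: +727 days → 5 August 2006.
  Prosecution Delay Deduction: −328 days → 11 September 2005.
Expiry of referenced patent RK-205110:
  Base: filing + 22 years → 4 February 2001.
Terminal disclaimer: RK-122078 expires on the earlier of 11 September 2005 and 4 February 2001.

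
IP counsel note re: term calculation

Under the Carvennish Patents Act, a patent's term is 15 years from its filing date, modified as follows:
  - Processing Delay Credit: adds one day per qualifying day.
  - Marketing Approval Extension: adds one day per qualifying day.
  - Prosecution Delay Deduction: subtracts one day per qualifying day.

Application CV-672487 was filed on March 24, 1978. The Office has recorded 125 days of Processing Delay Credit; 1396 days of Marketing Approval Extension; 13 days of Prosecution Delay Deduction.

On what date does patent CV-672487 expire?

Base term: filing date + 15 years → 24 March 1993.
Processing Delay Credit: +125 days → 27 July 1993.
Marketing Approval Extension: +1396 days → 23 May 1997.
Prosecution Delay Deduction: −13 days → 10 May 1997.

1997-05-10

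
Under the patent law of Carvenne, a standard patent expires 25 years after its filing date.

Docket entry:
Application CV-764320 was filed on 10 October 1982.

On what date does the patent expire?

Filing date + 25 years → 10 October 2007.

2007-10-10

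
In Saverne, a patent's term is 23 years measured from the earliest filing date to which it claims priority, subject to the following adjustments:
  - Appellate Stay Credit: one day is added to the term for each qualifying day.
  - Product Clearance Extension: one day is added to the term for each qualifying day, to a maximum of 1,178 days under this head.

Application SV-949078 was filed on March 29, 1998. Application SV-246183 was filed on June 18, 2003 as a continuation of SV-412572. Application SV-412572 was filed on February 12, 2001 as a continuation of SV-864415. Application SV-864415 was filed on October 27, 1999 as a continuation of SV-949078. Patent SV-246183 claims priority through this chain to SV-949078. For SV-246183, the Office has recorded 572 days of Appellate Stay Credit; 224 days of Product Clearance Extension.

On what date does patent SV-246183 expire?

Earliest priority filing: 29 March 1998.
Base term: 29 March 1998 + 23 years → 29 March 2021.
Appellate Stay Credit: +572 days → 22 October 2022.
Product Clearance Extension: 224 days (within the 1178-day cap) → +224 days → 3 June 2023.

June 3, 2023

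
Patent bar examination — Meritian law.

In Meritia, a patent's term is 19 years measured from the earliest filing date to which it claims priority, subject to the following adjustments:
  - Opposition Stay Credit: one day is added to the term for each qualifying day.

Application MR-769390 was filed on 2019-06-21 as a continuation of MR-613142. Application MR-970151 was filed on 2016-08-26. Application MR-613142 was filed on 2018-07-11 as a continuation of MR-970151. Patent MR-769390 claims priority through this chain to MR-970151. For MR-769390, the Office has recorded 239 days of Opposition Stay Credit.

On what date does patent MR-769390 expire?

Earliest priority filing: 26 August 2016.
Base term: 26 August 2016 + 19 years → 26 August 2035.
Opposition Stay Credit: +239 days → 21 April 2036.

2036-04-21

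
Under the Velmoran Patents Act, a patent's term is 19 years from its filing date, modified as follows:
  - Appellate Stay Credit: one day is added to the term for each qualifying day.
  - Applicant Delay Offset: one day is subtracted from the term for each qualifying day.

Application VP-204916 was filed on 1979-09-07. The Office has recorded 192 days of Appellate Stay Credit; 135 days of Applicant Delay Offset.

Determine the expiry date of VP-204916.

Base term: filing date + 19 years → 7 September 1998.
Appellate Stay Credit: +192 days → 18 March 1999.
Applicant Delay Offset: −135 days → 3 November 1998.

1998-11-03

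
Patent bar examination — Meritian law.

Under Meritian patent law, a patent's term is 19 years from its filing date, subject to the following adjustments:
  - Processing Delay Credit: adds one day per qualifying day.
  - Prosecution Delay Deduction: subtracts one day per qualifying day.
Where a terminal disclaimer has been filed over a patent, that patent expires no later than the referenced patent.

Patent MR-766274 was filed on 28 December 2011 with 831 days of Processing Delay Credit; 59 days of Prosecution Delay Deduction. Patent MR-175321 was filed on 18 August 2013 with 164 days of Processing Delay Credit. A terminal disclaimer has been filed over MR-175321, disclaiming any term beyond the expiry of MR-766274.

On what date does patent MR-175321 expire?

Natural term of MR-175321:
  Base: filing + 19 years → 18 August 2032.
  Processing Delay Credit: +164 days → 29 January 2033.
Expiry of referenced patent MR-766274:
  Base: filing + 19 years → 28 December 2030.
  Processing Delay Credit: +831 days → 7 April 2033.
  Prosecution Delay Deduction: −59 days → 7 February 2033.
Terminal disclaimer: MR-175321 expires on the earlier of 29 January 2033 and 7 February 2033.

January 29, 2033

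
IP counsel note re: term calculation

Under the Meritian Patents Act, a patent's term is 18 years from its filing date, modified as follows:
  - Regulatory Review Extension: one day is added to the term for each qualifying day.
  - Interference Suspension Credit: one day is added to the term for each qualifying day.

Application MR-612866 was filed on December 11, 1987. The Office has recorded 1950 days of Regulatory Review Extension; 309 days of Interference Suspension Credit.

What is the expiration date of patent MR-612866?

February 17, 2012

Base term: filing date + 18 years → 11 December 2005.
Regulatory Review Extension: +1950 days → 14 April 2011.
Interference Suspension Credit: +309 days → 17 February 2012.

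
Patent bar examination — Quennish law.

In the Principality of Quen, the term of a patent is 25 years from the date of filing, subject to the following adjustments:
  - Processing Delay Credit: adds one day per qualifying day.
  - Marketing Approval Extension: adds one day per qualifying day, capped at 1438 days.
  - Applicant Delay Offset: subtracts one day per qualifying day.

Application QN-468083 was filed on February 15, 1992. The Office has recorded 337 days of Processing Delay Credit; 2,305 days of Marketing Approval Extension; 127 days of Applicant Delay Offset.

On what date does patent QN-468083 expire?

2021-08-21

Base term: filing date + 25 years → 15 February 2017.
Processing Delay Credit: +337 days → 18 January 2018.
Marketing Approval Extension: 2305 days claimed exceeds the 1438-day cap, so +1438 days → 26 December 2021.
Applicant Delay Offset: −127 days → 21 August 2021.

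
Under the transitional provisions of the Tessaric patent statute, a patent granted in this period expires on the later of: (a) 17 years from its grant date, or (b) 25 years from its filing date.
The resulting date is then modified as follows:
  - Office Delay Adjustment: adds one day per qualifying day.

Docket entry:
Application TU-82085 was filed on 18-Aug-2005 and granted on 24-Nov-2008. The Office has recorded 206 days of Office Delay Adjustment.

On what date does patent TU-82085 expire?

(a) grant + 17 years → 24 November 2025.
(b) filing + 25 years → 18 August 2030.
Later of the two: 18 August 2030.
Office Delay Adjustment: +206 days → 12 March 2031.

2031-03-12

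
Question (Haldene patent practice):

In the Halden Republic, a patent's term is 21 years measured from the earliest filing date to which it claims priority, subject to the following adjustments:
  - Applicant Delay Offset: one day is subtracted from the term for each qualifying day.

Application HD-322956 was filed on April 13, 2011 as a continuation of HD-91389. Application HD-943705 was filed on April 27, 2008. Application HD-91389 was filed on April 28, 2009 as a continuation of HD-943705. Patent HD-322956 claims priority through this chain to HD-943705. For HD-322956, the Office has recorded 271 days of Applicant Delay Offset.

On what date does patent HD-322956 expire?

Earliest priority filing: 27 April 2008.
Base term: 27 April 2008 + 21 years → 27 April 2029.
Applicant Delay Offset: −271 days → 30 July 2028.

2028-07-30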